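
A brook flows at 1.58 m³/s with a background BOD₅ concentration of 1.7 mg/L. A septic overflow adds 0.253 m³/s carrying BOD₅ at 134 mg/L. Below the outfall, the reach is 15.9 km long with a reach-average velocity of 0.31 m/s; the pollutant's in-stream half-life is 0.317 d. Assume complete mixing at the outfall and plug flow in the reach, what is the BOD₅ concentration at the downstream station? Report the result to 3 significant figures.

5.45 mg/L

After mixing, C = (1.580·1.700 + 0.2530·134.0) / 1.833 = 36.59/1.833 = 19.96 mg/L.
Travel time t = 15.9·1000 / 0.31 = 51290 s = 14.25 h.
Half-life 0.317 d → k = ln 2 / 0.317 = 2.187 d⁻¹.
Applying C = C₀e^(−kt): 19.96 × 0.2731 = 5.451 mg/L.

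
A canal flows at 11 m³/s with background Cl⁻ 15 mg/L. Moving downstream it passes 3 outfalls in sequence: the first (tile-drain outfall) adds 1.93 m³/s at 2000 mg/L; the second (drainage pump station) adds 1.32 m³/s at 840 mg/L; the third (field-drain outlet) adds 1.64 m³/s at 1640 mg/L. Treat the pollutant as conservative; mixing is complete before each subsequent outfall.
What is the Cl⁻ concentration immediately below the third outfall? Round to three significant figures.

492 mg/L

Outfall 1: combined Q = 12.93 m³/s; C = (11.00·15.00 + 1.930·2000)/12.93 = 311.3 mg/L.
Outfall 2: combined Q = 14.25 m³/s; C = (12.93·311.3 + 1.320·840.0)/14.25 = 360.3 mg/L.
Outfall 3: combined Q = 15.89 m³/s; C = (14.25·360.3 + 1.640·1640)/15.89 = 492.3 mg/L.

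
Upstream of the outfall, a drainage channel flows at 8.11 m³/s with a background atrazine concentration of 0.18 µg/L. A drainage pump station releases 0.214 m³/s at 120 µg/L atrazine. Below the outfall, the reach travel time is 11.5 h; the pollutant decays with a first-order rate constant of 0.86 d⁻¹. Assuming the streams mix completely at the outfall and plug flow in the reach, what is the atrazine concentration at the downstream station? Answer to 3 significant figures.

2.16 µg/L

Mixed concentration C = ΣQC/ΣQ = (8.110·0.1800 + 0.2140·120.0) / 8.324 = 27.14/8.324 = 3.260 µg/L.
First-order decay: C = 3.260·exp(−k·t) = 3.260·0.6623 = 2.159 µg/L.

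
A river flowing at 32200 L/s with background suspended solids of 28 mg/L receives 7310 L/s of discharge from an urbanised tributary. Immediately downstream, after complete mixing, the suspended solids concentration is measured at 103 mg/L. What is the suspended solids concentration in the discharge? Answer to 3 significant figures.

Mass balance: 32200·28.00 + 7310·Cₑ = 39510·103.0
→ Cₑ = (39510·103.0 − 32200·28.00) / 7310 = 433.4 mg/L.

433 mg/L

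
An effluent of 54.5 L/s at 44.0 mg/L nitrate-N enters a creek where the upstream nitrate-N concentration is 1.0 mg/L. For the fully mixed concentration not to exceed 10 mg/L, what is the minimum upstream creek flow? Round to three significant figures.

206 L/s

Set C_mix = 10: (Q·1.000 + 54.50·44.00) / (Q + 54.50) = 10
→ Q = 54.50·(44.00 − 10)/(10 − 1.000) = 205.9 L/s.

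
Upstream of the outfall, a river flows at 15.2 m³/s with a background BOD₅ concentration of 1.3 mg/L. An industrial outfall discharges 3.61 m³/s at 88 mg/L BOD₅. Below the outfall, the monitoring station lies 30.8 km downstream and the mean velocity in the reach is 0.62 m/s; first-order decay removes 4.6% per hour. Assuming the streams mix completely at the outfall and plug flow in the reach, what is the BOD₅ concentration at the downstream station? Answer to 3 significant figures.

9.37 mg/L

After mixing, C = (15.20·1.300 + 3.610·88.00) / 18.81 = 337.4/18.81 = 17.94 mg/L.
Travel time t = 30.8·1000 / 0.62 = 49680 s = 13.80 h.
4.6%/h lost → k = −ln(1 − 0.046) = 0.04709 h⁻¹.
Applying C = C₀e^(−kt): 17.94 × 0.5221 = 9.367 mg/L.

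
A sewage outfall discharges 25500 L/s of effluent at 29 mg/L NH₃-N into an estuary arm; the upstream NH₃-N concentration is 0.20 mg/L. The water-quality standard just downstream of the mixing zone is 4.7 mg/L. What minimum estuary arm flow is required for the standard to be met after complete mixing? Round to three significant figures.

138000 L/s

Set C_mix = 4.7: (Q·0.2000 + 25500·29.00) / (Q + 25500) = 4.7
→ Q = 25500·(29.00 − 4.7)/(4.7 − 0.2000) = 137700 L/s.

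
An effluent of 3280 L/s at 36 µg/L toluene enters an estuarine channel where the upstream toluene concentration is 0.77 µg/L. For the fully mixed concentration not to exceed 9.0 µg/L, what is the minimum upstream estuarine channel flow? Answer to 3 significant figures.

Set C_mix = 9.0: (Q·0.7700 + 3280·36.00) / (Q + 3280) = 9.0
→ Q = 3280·(36.00 − 9.0)/(9.0 − 0.7700) = 10760 L/s.

10800 L/s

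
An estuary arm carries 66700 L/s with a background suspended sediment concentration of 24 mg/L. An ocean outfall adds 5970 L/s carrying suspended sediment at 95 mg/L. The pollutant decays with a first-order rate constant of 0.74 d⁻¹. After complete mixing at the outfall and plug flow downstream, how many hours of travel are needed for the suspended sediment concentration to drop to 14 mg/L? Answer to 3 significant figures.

24.5 h

After mixing, C = (66700·24.00 + 5970·95.00) / 72670 = 2168000/72670 = 29.83 mg/L.
29.83·exp(−k·t) = 14 → t = ln(29.83/14)/k = 88330 s = 24.54 h.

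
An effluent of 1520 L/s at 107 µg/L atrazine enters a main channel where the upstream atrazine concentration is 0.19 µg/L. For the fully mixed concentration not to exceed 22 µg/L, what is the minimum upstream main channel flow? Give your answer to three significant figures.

Set C_mix = 22: (Q·0.1900 + 1520·107.0) / (Q + 1520) = 22
→ Q = 1520·(107.0 − 22)/(22 − 0.1900) = 5924 L/s.

5920 L/s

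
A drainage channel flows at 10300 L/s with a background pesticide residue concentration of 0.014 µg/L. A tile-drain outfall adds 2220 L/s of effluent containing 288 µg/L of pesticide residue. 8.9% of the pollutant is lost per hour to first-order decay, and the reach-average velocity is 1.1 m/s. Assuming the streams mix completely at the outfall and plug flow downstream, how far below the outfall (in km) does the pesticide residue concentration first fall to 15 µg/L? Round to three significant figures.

After mixing, C = (10300·0.01400 + 2220·288.0) / 12520 = 639500/12520 = 51.08 µg/L.
8.9%/h lost → k = −ln(1 − 0.089) = 0.09321 h⁻¹.
Set 51.08·exp(−k·t) = 15 → t = ln(51.08/15)/k = 47320 s = 13.15 h.
Distance = v·t = 1.1·47320 = 52060 m = 52.06 km.

52.1 km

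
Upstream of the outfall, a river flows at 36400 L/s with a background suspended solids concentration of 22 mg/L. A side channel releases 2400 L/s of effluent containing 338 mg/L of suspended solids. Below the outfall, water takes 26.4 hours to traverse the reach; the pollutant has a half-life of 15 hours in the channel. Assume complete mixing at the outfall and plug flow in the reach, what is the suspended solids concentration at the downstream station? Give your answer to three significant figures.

12.3 mg/L

Mass balance: C = (36400·22.00 + 2400·338.0) / 38800 = 1612000/38800 = 41.55 mg/L.
Half-life 15 h → k = ln 2 / 15 = 0.04621 h⁻¹ = 1.109 d⁻¹.
Applying C = C₀e^(−kt): 41.55 × 0.2952 = 12.27 mg/L.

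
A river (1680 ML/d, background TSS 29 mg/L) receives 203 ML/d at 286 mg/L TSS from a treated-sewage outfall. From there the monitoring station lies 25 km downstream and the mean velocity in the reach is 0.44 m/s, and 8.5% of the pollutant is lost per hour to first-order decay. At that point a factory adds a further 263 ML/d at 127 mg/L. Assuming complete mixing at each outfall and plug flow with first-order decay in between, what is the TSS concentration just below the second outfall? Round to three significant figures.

27.8 mg/L

Mass balance: C = (1680·29.00 + 203.0·286.0) / 1883 = 106800/1883 = 56.71 mg/L; combined flow 1883 ML/d.
Travel time t = 25·1000 / 0.44 = 56820 s = 15.78 h.
8.5%/h lost → k = −ln(1 − 0.085) = 0.08883 h⁻¹.
After decay, C = 56.71 × e^(−kt) = 56.71 × 0.2461 = 13.96 mg/L.
Second outfall: C = (1883·13.96 + 263.0·127.0)/2146 = 27.81 mg/L.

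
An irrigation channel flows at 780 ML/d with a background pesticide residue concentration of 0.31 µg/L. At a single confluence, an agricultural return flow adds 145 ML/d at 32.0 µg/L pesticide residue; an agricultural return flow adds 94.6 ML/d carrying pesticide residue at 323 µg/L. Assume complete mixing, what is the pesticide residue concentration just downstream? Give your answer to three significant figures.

34.8 µg/L

Mass balance: C = (780.0·0.3100 + 145.0·32.00 + 94.60·323.0) / 1020 = 35440/1020 = 34.76 µg/L.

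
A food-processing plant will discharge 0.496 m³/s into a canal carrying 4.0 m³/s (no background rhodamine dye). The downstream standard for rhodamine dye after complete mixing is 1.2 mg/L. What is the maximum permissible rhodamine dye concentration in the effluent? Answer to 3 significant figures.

At the limit, (Qr·Cr + Qe·Cₑ)/(Qr + Qe) = 1.2:
Cₑ = (4.496·1.2 − 4.000·0) / 0.4960 = 10.88 mg/L.

10.9 mg/L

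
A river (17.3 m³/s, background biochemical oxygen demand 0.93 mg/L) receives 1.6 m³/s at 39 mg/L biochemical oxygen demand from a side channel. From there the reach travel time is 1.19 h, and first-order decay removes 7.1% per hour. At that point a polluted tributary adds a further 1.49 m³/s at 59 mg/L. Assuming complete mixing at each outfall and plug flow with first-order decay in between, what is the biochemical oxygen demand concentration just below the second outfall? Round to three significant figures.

Conservation of mass: C = (17.30·0.9300 + 1.600·39.00) / 18.90 = 78.49/18.90 = 4.153 mg/L; combined flow 18.90 m³/s.
7.1%/h lost → k = −ln(1 − 0.071) = 0.07365 h⁻¹.
First-order decay: C = 4.153·exp(−k·t) = 4.153·0.9161 = 3.804 mg/L.
Second outfall: C = (18.90·3.804 + 1.490·59.00)/20.39 = 7.838 mg/L.

7.84 mg/L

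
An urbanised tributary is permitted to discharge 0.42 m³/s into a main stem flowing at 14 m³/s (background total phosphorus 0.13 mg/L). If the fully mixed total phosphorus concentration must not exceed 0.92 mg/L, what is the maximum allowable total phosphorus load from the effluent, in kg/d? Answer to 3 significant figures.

989 kg/d

Mass balance at the limit: 14.00·0.1300 + 0.4200·Cₑ = 14.42·0.92 → Cₑ = 27.25 mg/L.
Load = 0.4200 m³/s × 27.25 g/m³ × 86 400 s/d = 989.0 kg/d.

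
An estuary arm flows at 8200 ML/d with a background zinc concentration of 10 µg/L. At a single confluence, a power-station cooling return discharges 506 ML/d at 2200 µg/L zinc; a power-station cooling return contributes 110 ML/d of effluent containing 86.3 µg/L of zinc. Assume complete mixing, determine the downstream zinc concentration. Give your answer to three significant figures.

137 µg/L

Mixed concentration C = ΣQC/ΣQ = (8200·10.00 + 506.0·2200 + 110.0·86.30) / 8816 = 1205000/8816 = 136.6 µg/L.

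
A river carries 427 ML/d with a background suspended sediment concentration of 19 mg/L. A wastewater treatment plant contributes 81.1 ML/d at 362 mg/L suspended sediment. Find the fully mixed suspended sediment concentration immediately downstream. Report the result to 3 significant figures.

Conservation of mass: C = (427.0·19.00 + 81.10·362.0) / 508.1 = 37470/508.1 = 73.75 mg/L.

73.7 mg/L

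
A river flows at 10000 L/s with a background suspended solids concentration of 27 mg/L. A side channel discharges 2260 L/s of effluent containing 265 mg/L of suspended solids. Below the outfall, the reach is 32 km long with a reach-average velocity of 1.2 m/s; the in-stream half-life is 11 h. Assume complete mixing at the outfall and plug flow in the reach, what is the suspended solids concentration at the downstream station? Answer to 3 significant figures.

Mass balance: C = (10000·27.00 + 2260·265.0) / 12260 = 868900/12260 = 70.87 mg/L.
Travel time t = 32·1000 / 1.2 = 26670 s = 7.407 h.
Half-life 11 h → k = ln 2 / 11 = 0.06301 h⁻¹ = 1.512 d⁻¹.
First-order decay: C = 70.87·exp(−k·t) = 70.87·0.6270 = 44.44 mg/L.

44.4 mg/L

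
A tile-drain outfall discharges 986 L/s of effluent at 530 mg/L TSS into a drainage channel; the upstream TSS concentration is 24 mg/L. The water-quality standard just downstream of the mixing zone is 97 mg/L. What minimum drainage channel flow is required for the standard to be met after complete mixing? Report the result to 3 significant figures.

Set C_mix = 97: (Q·24.00 + 986.0·530.0) / (Q + 986.0) = 97
→ Q = 986.0·(530.0 − 97)/(97 − 24.00) = 5848 L/s.

5850 L/s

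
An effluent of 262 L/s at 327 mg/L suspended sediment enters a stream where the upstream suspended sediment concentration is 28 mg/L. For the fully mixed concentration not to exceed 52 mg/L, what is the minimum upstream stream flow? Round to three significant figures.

3000 L/s

Set C_mix = 52: (Q·28.00 + 262.0·327.0) / (Q + 262.0) = 52
→ Q = 262.0·(327.0 − 52)/(52 − 28.00) = 3002 L/s.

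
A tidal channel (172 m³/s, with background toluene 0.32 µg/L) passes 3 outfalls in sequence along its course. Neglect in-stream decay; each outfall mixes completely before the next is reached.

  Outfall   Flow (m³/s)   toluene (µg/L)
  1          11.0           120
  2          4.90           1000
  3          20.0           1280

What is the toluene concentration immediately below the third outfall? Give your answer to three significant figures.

Below outfall 1: Q → 183.0 m³/s, C = (172.0·0.3200 + 11.00·120.0)/183.0 = 7.514 µg/L.
Below outfall 2: Q → 187.9 m³/s, C = (183.0·7.514 + 4.900·1000)/187.9 = 33.40 µg/L.
Below outfall 3: Q → 207.9 m³/s, C = (187.9·33.40 + 20.00·1280)/207.9 = 153.3 µg/L.

153 µg/L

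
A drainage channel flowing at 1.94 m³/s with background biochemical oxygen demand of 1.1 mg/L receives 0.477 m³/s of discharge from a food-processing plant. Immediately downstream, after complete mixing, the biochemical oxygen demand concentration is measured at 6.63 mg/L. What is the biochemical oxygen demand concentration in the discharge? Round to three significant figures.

29.1 mg/L

Mass balance: 1.940·1.100 + 0.4770·Cₑ = 2.417·6.630
→ Cₑ = (2.417·6.630 − 1.940·1.100) / 0.4770 = 29.12 mg/L.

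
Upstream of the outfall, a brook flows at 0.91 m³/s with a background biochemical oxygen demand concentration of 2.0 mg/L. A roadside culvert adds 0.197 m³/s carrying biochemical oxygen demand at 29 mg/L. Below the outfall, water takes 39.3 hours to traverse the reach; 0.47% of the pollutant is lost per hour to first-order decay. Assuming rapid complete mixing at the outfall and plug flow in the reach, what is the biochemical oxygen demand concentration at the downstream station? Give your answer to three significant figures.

Mixed concentration C = ΣQC/ΣQ = (0.9100·2.000 + 0.1970·29.00) / 1.107 = 7.533/1.107 = 6.805 mg/L.
0.47%/h lost → k = −ln(1 − 0.0047) = 0.004711 h⁻¹.
First-order decay: C = 6.805·exp(−k·t) = 6.805·0.8310 = 5.655 mg/L.

5.65 mg/L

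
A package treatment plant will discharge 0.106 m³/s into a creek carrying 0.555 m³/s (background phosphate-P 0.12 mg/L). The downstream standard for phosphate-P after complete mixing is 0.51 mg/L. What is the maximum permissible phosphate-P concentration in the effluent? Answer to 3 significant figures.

2.55 mg/L

At the limit, (Qr·Cr + Qe·Cₑ)/(Qr + Qe) = 0.51:
Cₑ = (0.6610·0.51 − 0.5550·0.1200) / 0.1060 = 2.552 mg/L.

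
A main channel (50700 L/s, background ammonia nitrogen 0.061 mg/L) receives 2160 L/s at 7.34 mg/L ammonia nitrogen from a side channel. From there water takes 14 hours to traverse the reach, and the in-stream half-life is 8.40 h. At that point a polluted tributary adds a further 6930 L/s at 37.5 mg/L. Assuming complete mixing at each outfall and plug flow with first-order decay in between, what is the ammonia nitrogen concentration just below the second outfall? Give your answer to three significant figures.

Mass balance: C = (50700·0.06100 + 2160·7.340) / 52860 = 18950/52860 = 0.3584 mg/L; combined flow 52860 L/s.
Half-life 8.40 h → k = ln 2 / 8.40 = 0.08252 h⁻¹ = 1.980 d⁻¹.
Applying C = C₀e^(−kt): 0.3584 × 0.3150 = 0.1129 mg/L.
Second outfall: C = (52860·0.1129 + 6930·37.50)/59790 = 4.446 mg/L.

4.45 mg/L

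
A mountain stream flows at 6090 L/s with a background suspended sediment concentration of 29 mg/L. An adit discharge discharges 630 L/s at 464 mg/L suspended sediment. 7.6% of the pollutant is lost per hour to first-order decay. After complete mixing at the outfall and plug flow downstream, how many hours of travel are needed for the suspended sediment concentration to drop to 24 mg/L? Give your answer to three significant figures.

13.5 h

Flow-weighted average: C = (6090·29.00 + 630.0·464.0) / 6720 = 468900/6720 = 69.78 mg/L.
7.6%/h lost → k = −ln(1 − 0.076) = 0.07904 h⁻¹.
69.78·exp(−k·t) = 24 → t = ln(69.78/24)/k = 48610 s = 13.50 h.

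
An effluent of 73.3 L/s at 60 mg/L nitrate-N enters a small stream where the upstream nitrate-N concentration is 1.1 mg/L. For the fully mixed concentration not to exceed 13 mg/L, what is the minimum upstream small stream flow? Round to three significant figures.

Set C_mix = 13: (Q·1.100 + 73.30·60.00) / (Q + 73.30) = 13
→ Q = 73.30·(60.00 − 13)/(13 − 1.100) = 289.5 L/s.

290 L/s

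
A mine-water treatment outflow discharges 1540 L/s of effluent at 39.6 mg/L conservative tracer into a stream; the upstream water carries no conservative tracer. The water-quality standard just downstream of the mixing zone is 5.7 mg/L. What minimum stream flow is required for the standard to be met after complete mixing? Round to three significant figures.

Set C_mix = 5.7: (Q·0 + 1540·39.60) / (Q + 1540) = 5.7
→ Q = 1540·(39.60 − 5.7)/(5.7 − 0) = 9159 L/s.

9160 L/s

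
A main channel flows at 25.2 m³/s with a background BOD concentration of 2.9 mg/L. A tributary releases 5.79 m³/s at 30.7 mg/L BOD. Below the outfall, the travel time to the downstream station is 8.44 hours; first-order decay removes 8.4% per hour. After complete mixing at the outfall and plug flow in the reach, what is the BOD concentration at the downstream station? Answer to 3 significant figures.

3.86 mg/L

Mass balance: C = (25.20·2.900 + 5.790·30.70) / 30.99 = 250.8/30.99 = 8.094 mg/L.
8.4%/h lost → k = −ln(1 − 0.084) = 0.08774 h⁻¹.
After decay, C = 8.094 × e^(−kt) = 8.094 × 0.4769 = 3.860 mg/L.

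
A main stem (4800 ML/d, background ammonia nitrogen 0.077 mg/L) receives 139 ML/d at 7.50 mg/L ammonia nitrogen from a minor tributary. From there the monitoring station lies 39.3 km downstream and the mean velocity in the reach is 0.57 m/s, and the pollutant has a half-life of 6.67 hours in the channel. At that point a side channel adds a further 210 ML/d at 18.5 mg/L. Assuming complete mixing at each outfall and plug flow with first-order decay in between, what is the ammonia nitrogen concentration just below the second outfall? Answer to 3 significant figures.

Flow-weighted average: C = (4800·0.07700 + 139.0·7.500) / 4939 = 1412/4939 = 0.2859 mg/L; combined flow 4939 ML/d.
Travel time t = 39.3·1000 / 0.57 = 68950 s = 19.15 h.
Half-life 6.67 h → k = ln 2 / 6.67 = 0.1039 h⁻¹ = 2.494 d⁻¹.
Decay over the reach: 0.2859·exp(−kt) = 0.2859·0.1367 = 0.03907 mg/L.
Second outfall: C = (4939·0.03907 + 210.0·18.50)/5149 = 0.7920 mg/L.

0.792 mg/L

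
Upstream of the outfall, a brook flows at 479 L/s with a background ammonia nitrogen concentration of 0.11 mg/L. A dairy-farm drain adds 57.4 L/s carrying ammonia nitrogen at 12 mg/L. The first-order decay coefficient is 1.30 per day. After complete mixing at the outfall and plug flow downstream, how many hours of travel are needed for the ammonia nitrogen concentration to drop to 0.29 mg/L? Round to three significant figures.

Conservation of mass: C = (479.0·0.1100 + 57.40·12.00) / 536.4 = 741.5/536.4 = 1.382 mg/L.
1.382·exp(−k·t) = 0.29 → t = ln(1.382/0.29)/k = 103800 s = 28.83 h.

28.8 h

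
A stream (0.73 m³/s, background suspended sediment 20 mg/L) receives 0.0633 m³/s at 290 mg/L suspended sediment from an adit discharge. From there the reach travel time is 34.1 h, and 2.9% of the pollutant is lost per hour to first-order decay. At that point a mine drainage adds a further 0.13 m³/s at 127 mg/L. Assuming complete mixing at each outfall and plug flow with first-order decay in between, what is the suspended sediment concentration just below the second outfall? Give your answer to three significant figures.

Conservation of mass: C = (0.7300·20.00 + 0.06330·290.0) / 0.7933 = 32.96/0.7933 = 41.54 mg/L; combined flow 0.7933 m³/s.
2.9%/h lost → k = −ln(1 − 0.029) = 0.02943 h⁻¹.
Decay over the reach: 41.54·exp(−kt) = 41.54·0.3666 = 15.23 mg/L.
At the second outfall, C = (0.7933·15.23 + 0.1300·127.0) / (0.7933 + 0.1300) = 30.97 mg/L.

31.0 mg/L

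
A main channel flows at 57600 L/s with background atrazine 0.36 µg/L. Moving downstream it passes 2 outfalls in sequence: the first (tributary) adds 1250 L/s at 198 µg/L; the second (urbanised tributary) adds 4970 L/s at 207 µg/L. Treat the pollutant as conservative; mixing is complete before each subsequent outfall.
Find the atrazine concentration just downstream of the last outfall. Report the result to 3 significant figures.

20.3 µg/L

Outfall 1: combined Q = 58850 L/s; C = (57600·0.3600 + 1250·198.0)/58850 = 4.558 µg/L.
Outfall 2: combined Q = 63820 L/s; C = (58850·4.558 + 4970·207.0)/63820 = 20.32 µg/L.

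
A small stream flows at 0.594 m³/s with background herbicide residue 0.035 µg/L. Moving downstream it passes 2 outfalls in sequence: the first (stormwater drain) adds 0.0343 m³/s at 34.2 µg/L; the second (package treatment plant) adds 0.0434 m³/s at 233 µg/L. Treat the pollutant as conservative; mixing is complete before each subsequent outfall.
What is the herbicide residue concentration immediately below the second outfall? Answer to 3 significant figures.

16.8 µg/L

Outfall 1: combined Q = 0.6283 m³/s; C = (0.5940·0.03500 + 0.03430·34.20)/0.6283 = 1.900 µg/L.
Outfall 2: combined Q = 0.6717 m³/s; C = (0.6283·1.900 + 0.04340·233.0)/0.6717 = 16.83 µg/L.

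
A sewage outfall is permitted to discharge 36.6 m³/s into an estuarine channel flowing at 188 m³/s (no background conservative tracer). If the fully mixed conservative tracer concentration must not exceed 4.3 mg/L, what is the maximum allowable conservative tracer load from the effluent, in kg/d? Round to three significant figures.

83400 kg/d

Mass balance at the limit: 188.0·0 + 36.60·Cₑ = 224.6·4.3 → Cₑ = 26.39 mg/L.
Load = 36.60 m³/s × 26.39 g/m³ × 86 400 s/d = 83440 kg/d.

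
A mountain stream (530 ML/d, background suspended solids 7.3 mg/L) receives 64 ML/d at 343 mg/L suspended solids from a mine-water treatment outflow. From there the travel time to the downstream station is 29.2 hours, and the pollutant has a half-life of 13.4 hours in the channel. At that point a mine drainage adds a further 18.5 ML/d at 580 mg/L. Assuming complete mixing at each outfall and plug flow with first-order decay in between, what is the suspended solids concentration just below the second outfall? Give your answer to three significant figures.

Mass balance: C = (530.0·7.300 + 64.00·343.0) / 594.0 = 25820/594.0 = 43.47 mg/L; combined flow 594.0 ML/d.
Half-life 13.4 h → k = ln 2 / 13.4 = 0.05173 h⁻¹ = 1.241 d⁻¹.
Applying C = C₀e^(−kt): 43.47 × 0.2208 = 9.599 mg/L.
At the second outfall, C = (594.0·9.599 + 18.50·580.0) / (594.0 + 18.50) = 26.83 mg/L.

26.8 mg/L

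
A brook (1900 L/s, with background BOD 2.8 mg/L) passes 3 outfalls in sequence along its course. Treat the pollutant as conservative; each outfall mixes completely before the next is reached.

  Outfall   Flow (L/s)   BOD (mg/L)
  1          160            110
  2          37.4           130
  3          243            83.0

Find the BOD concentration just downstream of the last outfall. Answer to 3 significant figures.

Below outfall 1: Q → 2060 L/s, C = (1900·2.800 + 160.0·110.0)/2060 = 11.13 mg/L.
Below outfall 2: Q → 2097 L/s, C = (2060·11.13 + 37.40·130.0)/2097 = 13.25 mg/L.
Below outfall 3: Q → 2340 L/s, C = (2097·13.25 + 243.0·83.00)/2340 = 20.49 mg/L.

20.5 mg/L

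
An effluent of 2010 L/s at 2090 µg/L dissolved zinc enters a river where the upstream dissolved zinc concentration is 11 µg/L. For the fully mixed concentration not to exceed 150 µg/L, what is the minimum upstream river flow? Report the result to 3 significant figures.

28100 L/s

Set C_mix = 150: (Q·11.00 + 2010·2090) / (Q + 2010) = 150
→ Q = 2010·(2090 − 150)/(150 − 11.00) = 28050 L/s.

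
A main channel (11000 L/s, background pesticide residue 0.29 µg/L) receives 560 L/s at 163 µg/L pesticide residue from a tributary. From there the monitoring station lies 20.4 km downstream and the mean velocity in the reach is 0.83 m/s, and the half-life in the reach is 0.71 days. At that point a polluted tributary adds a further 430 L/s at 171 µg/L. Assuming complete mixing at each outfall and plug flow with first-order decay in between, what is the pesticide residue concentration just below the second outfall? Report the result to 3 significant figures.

Mass balance: C = (11000·0.2900 + 560.0·163.0) / 11560 = 94470/11560 = 8.172 µg/L; combined flow 11560 L/s.
Travel time t = 20.4·1000 / 0.83 = 24580 s = 6.827 h.
Half-life 0.71 d → k = ln 2 / 0.71 = 0.9763 d⁻¹.
Applying C = C₀e^(−kt): 8.172 × 0.7575 = 6.190 µg/L.
At the second outfall, C = (11560·6.190 + 430.0·171.0) / (11560 + 430.0) = 12.10 µg/L.

12.1 µg/L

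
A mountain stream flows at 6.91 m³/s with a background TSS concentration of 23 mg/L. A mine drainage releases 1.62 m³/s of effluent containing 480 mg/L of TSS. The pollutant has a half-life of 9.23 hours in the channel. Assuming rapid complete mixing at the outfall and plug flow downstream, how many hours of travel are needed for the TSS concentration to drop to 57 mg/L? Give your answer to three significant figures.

After mixing, C = (6.910·23.00 + 1.620·480.0) / 8.530 = 936.5/8.530 = 109.8 mg/L.
Half-life 9.23 h → k = ln 2 / 9.23 = 0.07510 h⁻¹ = 1.802 d⁻¹.
109.8·exp(−k·t) = 57 → t = ln(109.8/57)/k = 31430 s = 8.729 h.

8.73 h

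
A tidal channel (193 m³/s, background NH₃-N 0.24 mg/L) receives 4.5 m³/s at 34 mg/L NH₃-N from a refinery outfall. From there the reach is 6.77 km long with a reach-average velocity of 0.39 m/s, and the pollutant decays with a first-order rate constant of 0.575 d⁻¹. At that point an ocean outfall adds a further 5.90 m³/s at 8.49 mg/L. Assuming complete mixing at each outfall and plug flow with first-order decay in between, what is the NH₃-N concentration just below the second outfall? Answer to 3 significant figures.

1.12 mg/L

After mixing, C = (193.0·0.2400 + 4.500·34.00) / 197.5 = 199.3/197.5 = 1.009 mg/L; combined flow 197.5 m³/s.
Travel time t = 6.77·1000 / 0.39 = 17360 s = 4.822 h.
First-order decay: C = 1.009·exp(−k·t) = 1.009·0.8909 = 0.8991 mg/L.
At the second outfall, C = (197.5·0.8991 + 5.900·8.490) / (197.5 + 5.900) = 1.119 mg/L.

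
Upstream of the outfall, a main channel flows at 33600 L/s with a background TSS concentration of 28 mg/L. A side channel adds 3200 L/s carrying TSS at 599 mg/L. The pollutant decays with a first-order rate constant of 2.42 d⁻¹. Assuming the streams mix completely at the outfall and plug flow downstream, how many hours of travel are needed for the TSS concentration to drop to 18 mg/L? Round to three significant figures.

14.5 h

After mixing, C = (33600·28.00 + 3200·599.0) / 36800 = 2858000/36800 = 77.65 mg/L.
77.65·exp(−k·t) = 18 → t = ln(77.65/18)/k = 52190 s = 14.50 h.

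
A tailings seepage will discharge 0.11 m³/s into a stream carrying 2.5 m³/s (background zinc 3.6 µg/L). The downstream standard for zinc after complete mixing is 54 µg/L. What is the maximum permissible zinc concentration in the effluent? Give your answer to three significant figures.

At the limit, (Qr·Cr + Qe·Cₑ)/(Qr + Qe) = 54:
Cₑ = (2.610·54 − 2.500·3.600) / 0.1100 = 1199 µg/L.

1200 µg/L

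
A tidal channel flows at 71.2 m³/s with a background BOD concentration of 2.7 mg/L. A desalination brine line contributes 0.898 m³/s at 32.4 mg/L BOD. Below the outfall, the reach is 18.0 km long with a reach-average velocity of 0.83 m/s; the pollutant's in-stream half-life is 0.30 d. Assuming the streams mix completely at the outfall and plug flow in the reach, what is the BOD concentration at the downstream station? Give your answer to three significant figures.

1.72 mg/L

Mass balance: C = (71.20·2.700 + 0.8980·32.40) / 72.10 = 221.3/72.10 = 3.070 mg/L.
Travel time t = 18.0·1000 / 0.83 = 21690 s = 6.024 h.
Half-life 0.30 d → k = ln 2 / 0.30 = 2.310 d⁻¹.
Applying C = C₀e^(−kt): 3.070 × 0.5599 = 1.719 mg/L.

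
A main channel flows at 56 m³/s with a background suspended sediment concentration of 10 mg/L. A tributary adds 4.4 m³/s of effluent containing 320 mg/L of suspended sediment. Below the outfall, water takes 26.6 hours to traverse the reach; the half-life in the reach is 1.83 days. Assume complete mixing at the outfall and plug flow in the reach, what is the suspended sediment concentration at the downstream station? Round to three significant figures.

21.4 mg/L

Mixed concentration C = ΣQC/ΣQ = (56.00·10.00 + 4.400·320.0) / 60.40 = 1968/60.40 = 32.58 mg/L.
Half-life 1.83 d → k = ln 2 / 1.83 = 0.3788 d⁻¹.
After decay, C = 32.58 × e^(−kt) = 32.58 × 0.6572 = 21.41 mg/L.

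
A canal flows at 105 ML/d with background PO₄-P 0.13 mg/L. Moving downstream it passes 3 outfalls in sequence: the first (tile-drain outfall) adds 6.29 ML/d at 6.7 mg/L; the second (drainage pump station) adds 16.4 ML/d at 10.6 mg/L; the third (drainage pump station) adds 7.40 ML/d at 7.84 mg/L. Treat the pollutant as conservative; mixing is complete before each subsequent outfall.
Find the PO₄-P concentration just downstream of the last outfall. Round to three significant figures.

2.13 mg/L

Outfall 1: combined Q = 111.3 ML/d; C = (105.0·0.1300 + 6.290·6.700)/111.3 = 0.5013 mg/L.
Outfall 2: combined Q = 127.7 ML/d; C = (111.3·0.5013 + 16.40·10.60)/127.7 = 1.798 mg/L.
Outfall 3: combined Q = 135.1 ML/d; C = (127.7·1.798 + 7.400·7.840)/135.1 = 2.129 mg/L.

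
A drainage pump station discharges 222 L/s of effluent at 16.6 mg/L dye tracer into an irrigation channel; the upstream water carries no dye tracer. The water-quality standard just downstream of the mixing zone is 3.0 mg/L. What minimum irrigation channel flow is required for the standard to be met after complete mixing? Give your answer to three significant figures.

Set C_mix = 3.0: (Q·0 + 222.0·16.60) / (Q + 222.0) = 3.0
→ Q = 222.0·(16.60 − 3.0)/(3.0 − 0) = 1006 L/s.

1010 L/s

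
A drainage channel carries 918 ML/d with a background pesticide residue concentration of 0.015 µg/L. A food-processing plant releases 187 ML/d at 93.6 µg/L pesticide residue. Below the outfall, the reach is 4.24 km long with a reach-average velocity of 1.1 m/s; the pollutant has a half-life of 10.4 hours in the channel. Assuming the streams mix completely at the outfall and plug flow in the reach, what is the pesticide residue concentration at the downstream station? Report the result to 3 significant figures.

14.8 µg/L

Mass balance: C = (918.0·0.01500 + 187.0·93.60) / 1105 = 17520/1105 = 15.85 µg/L.
Travel time t = 4.24·1000 / 1.1 = 3855 s = 1.071 h.
Half-life 10.4 h → k = ln 2 / 10.4 = 0.06665 h⁻¹ = 1.600 d⁻¹.
First-order decay: C = 15.85·exp(−k·t) = 15.85·0.9311 = 14.76 µg/L.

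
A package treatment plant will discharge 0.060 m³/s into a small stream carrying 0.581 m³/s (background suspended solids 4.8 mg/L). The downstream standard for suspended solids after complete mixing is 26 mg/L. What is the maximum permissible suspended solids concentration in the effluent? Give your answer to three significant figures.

231 mg/L

At the limit, (Qr·Cr + Qe·Cₑ)/(Qr + Qe) = 26:
Cₑ = (0.6410·26 − 0.5810·4.800) / 0.06000 = 231.3 mg/L.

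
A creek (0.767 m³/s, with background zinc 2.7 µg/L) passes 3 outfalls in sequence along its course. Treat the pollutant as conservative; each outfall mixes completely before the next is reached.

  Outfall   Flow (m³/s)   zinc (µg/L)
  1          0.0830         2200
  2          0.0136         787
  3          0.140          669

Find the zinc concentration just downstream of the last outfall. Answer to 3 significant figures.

Below outfall 1: Q → 0.8500 m³/s, C = (0.7670·2.700 + 0.08300·2200)/0.8500 = 217.3 µg/L.
Below outfall 2: Q → 0.8636 m³/s, C = (0.8500·217.3 + 0.01360·787.0)/0.8636 = 226.2 µg/L.
Below outfall 3: Q → 1.004 m³/s, C = (0.8636·226.2 + 0.1400·669.0)/1.004 = 288.0 µg/L.

288 µg/L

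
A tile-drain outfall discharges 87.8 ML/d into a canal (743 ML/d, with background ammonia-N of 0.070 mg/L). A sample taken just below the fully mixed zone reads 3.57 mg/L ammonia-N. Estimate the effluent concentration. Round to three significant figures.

33.2 mg/L

Mass balance: 743.0·0.07000 + 87.80·Cₑ = 830.8·3.570
→ Cₑ = (830.8·3.570 − 743.0·0.07000) / 87.80 = 33.19 mg/L.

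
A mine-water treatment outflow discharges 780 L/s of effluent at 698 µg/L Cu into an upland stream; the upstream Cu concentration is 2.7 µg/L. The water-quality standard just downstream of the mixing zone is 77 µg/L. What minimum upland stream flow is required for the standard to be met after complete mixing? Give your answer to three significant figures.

Set C_mix = 77: (Q·2.700 + 780.0·698.0) / (Q + 780.0) = 77
→ Q = 780.0·(698.0 − 77)/(77 − 2.700) = 6519 L/s.

6520 L/s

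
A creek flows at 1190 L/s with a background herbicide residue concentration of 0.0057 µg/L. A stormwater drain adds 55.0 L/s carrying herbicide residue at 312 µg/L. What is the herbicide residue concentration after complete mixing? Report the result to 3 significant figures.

After mixing, C = (1190·0.005700 + 55.00·312.0) / 1245 = 17170/1245 = 13.79 µg/L.

13.8 µg/L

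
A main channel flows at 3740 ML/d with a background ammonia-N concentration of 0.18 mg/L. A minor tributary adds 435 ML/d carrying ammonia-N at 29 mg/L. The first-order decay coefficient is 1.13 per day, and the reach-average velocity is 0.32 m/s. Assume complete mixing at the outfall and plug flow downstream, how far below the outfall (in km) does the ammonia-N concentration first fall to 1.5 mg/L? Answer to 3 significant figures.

Mass balance: C = (3740·0.1800 + 435.0·29.00) / 4175 = 13290/4175 = 3.183 mg/L.
Set 3.183·exp(−k·t) = 1.5 → t = ln(3.183/1.5)/k = 57520 s = 15.98 h.
Distance = v·t = 0.32·57520 = 18410 m = 18.41 km.

18.4 km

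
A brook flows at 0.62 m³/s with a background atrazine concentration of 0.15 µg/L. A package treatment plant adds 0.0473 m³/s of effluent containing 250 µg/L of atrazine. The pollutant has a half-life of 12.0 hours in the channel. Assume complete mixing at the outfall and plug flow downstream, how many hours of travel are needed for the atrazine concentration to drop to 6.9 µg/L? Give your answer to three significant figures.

After mixing, C = (0.6200·0.1500 + 0.04730·250.0) / 0.6673 = 11.92/0.6673 = 17.86 µg/L.
Half-life 12.0 h → k = ln 2 / 12.0 = 0.05776 h⁻¹ = 1.386 d⁻¹.
17.86·exp(−k·t) = 6.9 → t = ln(17.86/6.9)/k = 59270 s = 16.46 h.

16.5 h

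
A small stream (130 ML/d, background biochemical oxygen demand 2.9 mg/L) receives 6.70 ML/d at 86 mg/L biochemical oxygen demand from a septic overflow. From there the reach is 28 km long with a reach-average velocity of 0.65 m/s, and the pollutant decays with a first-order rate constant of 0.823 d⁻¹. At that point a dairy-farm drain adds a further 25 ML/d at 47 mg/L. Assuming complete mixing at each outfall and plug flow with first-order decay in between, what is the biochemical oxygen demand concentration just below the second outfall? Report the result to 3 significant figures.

11.2 mg/L

Mixed concentration C = ΣQC/ΣQ = (130.0·2.900 + 6.700·86.00) / 136.7 = 953.2/136.7 = 6.973 mg/L; combined flow 136.7 ML/d.
Travel time t = 28·1000 / 0.65 = 43080 s = 11.97 h.
After decay, C = 6.973 × e^(−kt) = 6.973 × 0.6634 = 4.626 mg/L.
At the second outfall, C = (136.7·4.626 + 25.00·47.00) / (136.7 + 25.00) = 11.18 mg/L.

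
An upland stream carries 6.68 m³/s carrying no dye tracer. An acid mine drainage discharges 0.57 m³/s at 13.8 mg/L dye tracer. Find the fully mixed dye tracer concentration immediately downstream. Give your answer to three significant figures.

Mixed concentration C = ΣQC/ΣQ = (6.680·0 + 0.5700·13.80) / 7.250 = 7.866/7.250 = 1.085 mg/L.

1.08 mg/L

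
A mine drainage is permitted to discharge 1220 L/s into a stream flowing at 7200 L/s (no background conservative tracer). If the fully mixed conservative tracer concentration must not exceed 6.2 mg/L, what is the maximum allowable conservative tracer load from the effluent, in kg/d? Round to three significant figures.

Mass balance at the limit: 7200·0 + 1220·Cₑ = 8420·6.2 → Cₑ = 42.79 mg/L.
1220 L/s = 1.220 m³/s. Load = 1.220 m³/s × 42.79 g/m³ × 86 400 s/d = 4510 kg/d.

4510 kg/d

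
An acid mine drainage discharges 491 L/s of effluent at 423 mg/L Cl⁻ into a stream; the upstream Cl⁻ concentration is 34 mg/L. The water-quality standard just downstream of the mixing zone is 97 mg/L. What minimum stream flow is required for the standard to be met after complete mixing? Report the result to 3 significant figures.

Set C_mix = 97: (Q·34.00 + 491.0·423.0) / (Q + 491.0) = 97
→ Q = 491.0·(423.0 − 97)/(97 − 34.00) = 2541 L/s.

2540 L/s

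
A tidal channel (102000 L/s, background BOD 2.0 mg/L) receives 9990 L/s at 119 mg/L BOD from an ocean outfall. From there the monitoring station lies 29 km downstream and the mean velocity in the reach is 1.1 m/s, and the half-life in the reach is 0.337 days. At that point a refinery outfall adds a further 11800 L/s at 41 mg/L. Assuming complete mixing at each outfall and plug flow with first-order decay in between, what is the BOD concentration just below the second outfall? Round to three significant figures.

Flow-weighted average: C = (102000·2.000 + 9990·119.0) / 112000 = 1393000/112000 = 12.44 mg/L; combined flow 112000 L/s.
Travel time t = 29·1000 / 1.1 = 26360 s = 7.323 h.
Half-life 0.337 d → k = ln 2 / 0.337 = 2.057 d⁻¹.
Decay over the reach: 12.44·exp(−kt) = 12.44·0.5339 = 6.640 mg/L.
Second outfall: C = (112000·6.640 + 11800·41.00)/123800 = 9.915 mg/L.

9.91 mg/L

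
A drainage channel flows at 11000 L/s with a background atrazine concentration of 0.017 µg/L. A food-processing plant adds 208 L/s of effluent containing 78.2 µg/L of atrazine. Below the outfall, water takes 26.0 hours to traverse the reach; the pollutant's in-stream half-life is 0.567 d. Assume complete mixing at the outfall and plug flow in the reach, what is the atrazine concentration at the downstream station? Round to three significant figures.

Mass balance: C = (11000·0.01700 + 208.0·78.20) / 11210 = 16450/11210 = 1.468 µg/L.
Half-life 0.567 d → k = ln 2 / 0.567 = 1.222 d⁻¹.
After decay, C = 1.468 × e^(−kt) = 1.468 × 0.2660 = 0.3904 µg/L.

0.390 µg/L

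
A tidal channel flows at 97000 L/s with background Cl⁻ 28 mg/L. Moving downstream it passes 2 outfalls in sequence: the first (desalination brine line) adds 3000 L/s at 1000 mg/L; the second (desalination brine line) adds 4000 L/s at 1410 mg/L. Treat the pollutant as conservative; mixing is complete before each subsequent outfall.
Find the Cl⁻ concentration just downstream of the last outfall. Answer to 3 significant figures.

After outfall 1: Q = 97000 + 3000 = 100000 L/s; C = (97000·28.00 + 3000·1000)/100000 = 57.16 mg/L.
After outfall 2: Q = 100000 + 4000 = 104000 L/s; C = (100000·57.16 + 4000·1410)/104000 = 109.2 mg/L.

109 mg/L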